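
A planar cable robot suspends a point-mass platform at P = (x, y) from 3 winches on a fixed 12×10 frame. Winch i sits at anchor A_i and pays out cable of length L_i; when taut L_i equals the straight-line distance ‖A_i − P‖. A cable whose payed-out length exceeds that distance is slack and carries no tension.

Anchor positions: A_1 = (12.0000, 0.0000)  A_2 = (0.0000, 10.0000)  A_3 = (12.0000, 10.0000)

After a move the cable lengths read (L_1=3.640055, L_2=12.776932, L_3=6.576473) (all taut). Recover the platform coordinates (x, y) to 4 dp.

each cable: (A_i−P)·(A_i−P) = L_i²; let c_i = ‖A_i‖²−L_i²
c_1 = 144.0000+0.0000−13.2500 = 130.7500
row 1: 24.0000x − 20.0000y = 194.0000  (c_2=-63.2500)
row 2: 0.0000x − 20.0000y = -70.0000  (c_3=200.7500)
Cramer on rows 1–2 → x = 11.0000, y = 3.5000

(11.0000, 3.5000)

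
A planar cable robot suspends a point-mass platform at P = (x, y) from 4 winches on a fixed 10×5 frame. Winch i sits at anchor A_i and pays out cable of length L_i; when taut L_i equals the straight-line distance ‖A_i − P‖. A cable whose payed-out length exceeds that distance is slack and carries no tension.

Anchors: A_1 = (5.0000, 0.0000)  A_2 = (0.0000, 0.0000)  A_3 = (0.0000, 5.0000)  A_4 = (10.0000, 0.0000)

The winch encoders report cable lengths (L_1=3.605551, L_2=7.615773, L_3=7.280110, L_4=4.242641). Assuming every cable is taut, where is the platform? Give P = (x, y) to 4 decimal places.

(7.0000, 3.0000)

expand ‖A_i−P‖²=L_i² and subtract eq 1 (q_i ≔ ‖A_i‖²−L_i²)
q_1 = 25.0000+0.0000−13.0000 = 12.0000
eq1−eq2 → [10.0000  0.0000]·P = 70.0000
eq1−eq3 → [10.0000  -10.0000]·P = 40.0000
eq1−eq4 → [-10.0000  0.0000]·P = -70.0000
2×2 solve → P = (7.0000, 3.0000)
check cable 4: ‖A_4−P‖² = 18.0000 ≈ L_4² = 18.0000 ✓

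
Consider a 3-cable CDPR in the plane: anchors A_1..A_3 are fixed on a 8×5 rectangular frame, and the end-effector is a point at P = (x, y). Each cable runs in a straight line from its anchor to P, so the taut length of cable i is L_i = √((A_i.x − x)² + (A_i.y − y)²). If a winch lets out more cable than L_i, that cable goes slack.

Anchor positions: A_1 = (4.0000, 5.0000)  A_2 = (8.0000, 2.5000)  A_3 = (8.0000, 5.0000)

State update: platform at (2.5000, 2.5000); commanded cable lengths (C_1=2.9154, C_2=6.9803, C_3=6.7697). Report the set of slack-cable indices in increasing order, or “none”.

i=1: geometric 2.9155 vs commanded 2.9154 ⇒ taut
i=2: geometric 5.5000 vs commanded 6.9803 ⇒ slack
i=3: geometric 6.0415 vs commanded 6.7697 ⇒ slack

2, 3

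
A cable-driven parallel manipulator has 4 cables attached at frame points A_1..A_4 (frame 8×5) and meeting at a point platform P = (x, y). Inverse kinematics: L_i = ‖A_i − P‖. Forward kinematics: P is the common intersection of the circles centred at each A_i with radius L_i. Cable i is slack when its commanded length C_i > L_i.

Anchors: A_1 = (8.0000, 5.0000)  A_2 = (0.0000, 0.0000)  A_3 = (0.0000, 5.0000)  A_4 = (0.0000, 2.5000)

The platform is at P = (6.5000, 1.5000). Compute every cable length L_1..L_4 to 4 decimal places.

cable 1: Δx=1.5000, Δy=3.5000; L_1 = √(Δx²+Δy²) = 3.8079
cable 2: Δx=-6.5000, Δy=-1.5000; L_2 = √(Δx²+Δy²) = 6.6708
cable 3: Δx=-6.5000, Δy=3.5000; L_3 = √(Δx²+Δy²) = 7.3824
cable 4: Δx=-6.5000, Δy=1.0000; L_4 = √(Δx²+Δy²) = 6.5765

(3.8079, 6.6708, 7.3824, 6.5765)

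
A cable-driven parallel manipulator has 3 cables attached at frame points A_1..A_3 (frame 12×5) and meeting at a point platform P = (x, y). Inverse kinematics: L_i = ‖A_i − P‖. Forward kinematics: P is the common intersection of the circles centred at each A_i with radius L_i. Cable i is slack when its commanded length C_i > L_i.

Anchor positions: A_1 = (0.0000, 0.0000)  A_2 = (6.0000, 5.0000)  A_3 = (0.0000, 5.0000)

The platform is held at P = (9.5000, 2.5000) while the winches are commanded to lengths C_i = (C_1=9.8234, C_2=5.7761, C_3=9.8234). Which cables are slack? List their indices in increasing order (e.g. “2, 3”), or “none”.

2

cable 1: √((-9.5000)²+(-2.5000)²)=9.8234, C_1=9.8234: taut
cable 2: √((-3.5000)²+(2.5000)²)=4.3012, C_2=5.7761: slack
cable 3: √((-9.5000)²+(2.5000)²)=9.8234, C_3=9.8234: taut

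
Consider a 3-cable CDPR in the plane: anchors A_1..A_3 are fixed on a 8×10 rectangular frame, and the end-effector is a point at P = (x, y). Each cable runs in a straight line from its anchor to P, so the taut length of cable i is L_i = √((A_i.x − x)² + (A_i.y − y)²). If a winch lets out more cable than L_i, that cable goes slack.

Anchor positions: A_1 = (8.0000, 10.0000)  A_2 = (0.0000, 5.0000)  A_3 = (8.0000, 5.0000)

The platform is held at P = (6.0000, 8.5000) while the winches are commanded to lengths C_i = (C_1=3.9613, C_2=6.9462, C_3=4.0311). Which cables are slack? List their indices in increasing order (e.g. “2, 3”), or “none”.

1

cable 1: √((2.0000)²+(1.5000)²)=2.5000, C_1=3.9613: slack
cable 2: √((-6.0000)²+(-3.5000)²)=6.9462, C_2=6.9462: taut
cable 3: √((2.0000)²+(-3.5000)²)=4.0311, C_3=4.0311: taut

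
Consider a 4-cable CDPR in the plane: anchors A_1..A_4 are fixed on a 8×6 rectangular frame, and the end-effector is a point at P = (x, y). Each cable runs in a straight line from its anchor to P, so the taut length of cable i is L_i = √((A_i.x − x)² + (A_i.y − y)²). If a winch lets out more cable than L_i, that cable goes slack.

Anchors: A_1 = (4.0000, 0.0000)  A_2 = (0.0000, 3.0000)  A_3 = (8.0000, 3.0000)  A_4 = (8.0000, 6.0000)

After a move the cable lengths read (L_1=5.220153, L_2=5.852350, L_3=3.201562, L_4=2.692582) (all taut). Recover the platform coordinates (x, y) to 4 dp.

expand ‖A_i−P‖²=L_i² and subtract eq 1 (q_i ≔ ‖A_i‖²−L_i²)
q_1 = 16.0000+0.0000−27.2500 = -11.2500
eq1−eq2 → [8.0000  -6.0000]·P = 14.0000
eq1−eq3 → [-8.0000  -6.0000]·P = -74.0000
eq1−eq4 → [-8.0000  -12.0000]·P = -104.0000
2×2 solve → P = (5.5000, 5.0000)
check cable 4: ‖A_4−P‖² = 7.2500 ≈ L_4² = 7.2500 ✓

(5.5000, 5.0000)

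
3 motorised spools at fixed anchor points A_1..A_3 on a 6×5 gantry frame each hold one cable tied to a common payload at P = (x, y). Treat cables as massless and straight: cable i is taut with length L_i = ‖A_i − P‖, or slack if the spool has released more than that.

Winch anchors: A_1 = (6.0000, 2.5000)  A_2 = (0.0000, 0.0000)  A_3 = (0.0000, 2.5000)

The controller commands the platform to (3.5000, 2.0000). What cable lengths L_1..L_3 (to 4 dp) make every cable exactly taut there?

(2.5495, 4.0311, 3.5355)

cable 1: Δx=2.5000, Δy=0.5000; L_1 = √(Δx²+Δy²) = 2.5495
cable 2: Δx=-3.5000, Δy=-2.0000; L_2 = √(Δx²+Δy²) = 4.0311
cable 3: Δx=-3.5000, Δy=0.5000; L_3 = √(Δx²+Δy²) = 3.5355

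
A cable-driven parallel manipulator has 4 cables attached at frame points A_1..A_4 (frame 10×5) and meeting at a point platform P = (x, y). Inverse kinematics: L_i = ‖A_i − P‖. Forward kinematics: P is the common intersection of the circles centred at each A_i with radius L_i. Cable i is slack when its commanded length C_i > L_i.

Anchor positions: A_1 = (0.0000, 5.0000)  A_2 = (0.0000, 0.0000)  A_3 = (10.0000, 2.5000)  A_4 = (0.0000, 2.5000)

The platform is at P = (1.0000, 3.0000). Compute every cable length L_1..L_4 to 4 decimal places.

L_1: Δ = A_1−P = (-1.0000, 2.0000) → ‖Δ‖ = √5.0000 = 2.2361
L_2: Δ = A_2−P = (-1.0000, -3.0000) → ‖Δ‖ = √10.0000 = 3.1623
L_3: Δ = A_3−P = (9.0000, -0.5000) → ‖Δ‖ = √81.2500 = 9.0139
L_4: Δ = A_4−P = (-1.0000, -0.5000) → ‖Δ‖ = √1.2500 = 1.1180

(2.2361, 3.1623, 9.0139, 1.1180)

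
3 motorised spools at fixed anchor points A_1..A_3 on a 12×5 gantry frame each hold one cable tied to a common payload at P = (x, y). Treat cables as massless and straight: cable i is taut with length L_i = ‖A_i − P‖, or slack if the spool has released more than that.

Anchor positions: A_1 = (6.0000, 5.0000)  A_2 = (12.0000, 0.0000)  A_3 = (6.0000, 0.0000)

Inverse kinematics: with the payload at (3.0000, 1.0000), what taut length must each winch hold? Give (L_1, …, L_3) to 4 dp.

L_1: Δ = A_1−P = (3.0000, 4.0000) → ‖Δ‖ = √25.0000 = 5.0000
L_2: Δ = A_2−P = (9.0000, -1.0000) → ‖Δ‖ = √82.0000 = 9.0554
L_3: Δ = A_3−P = (3.0000, -1.0000) → ‖Δ‖ = √10.0000 = 3.1623

(5.0000, 9.0554, 3.1623)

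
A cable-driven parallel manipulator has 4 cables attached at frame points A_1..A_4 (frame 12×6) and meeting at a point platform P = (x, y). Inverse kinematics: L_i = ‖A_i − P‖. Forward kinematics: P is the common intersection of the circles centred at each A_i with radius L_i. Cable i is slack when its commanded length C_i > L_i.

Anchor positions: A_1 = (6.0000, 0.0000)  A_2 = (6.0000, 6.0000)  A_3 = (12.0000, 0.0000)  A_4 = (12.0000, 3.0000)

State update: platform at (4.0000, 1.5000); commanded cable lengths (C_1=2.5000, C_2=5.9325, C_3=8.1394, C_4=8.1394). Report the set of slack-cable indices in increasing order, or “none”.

i=1: geometric 2.5000 vs commanded 2.5000 ⇒ taut
i=2: geometric 4.9244 vs commanded 5.9325 ⇒ slack
i=3: geometric 8.1394 vs commanded 8.1394 ⇒ taut
i=4: geometric 8.1394 vs commanded 8.1394 ⇒ taut

2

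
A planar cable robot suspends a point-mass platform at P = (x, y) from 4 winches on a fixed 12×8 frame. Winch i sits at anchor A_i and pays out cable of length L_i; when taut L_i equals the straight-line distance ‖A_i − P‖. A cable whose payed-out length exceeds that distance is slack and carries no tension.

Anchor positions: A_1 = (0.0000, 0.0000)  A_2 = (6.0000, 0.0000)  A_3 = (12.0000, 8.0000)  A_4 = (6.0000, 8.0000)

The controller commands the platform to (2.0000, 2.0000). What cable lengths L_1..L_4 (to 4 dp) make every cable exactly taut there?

L_1: Δ = A_1−P = (-2.0000, -2.0000) → ‖Δ‖ = √8.0000 = 2.8284
L_2: Δ = A_2−P = (4.0000, -2.0000) → ‖Δ‖ = √20.0000 = 4.4721
L_3: Δ = A_3−P = (10.0000, 6.0000) → ‖Δ‖ = √136.0000 = 11.6619
L_4: Δ = A_4−P = (4.0000, 6.0000) → ‖Δ‖ = √52.0000 = 7.2111

(2.8284, 4.4721, 11.6619, 7.2111)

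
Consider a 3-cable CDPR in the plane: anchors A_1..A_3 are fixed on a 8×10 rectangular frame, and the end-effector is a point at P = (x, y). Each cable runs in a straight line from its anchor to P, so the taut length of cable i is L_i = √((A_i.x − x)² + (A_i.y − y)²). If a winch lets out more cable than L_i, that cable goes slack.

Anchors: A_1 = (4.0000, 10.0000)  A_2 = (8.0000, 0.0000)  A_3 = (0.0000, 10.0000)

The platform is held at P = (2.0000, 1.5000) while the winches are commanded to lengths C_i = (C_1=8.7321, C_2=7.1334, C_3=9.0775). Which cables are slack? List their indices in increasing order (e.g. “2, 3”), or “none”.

i=1: geometric 8.7321 vs commanded 8.7321 ⇒ taut
i=2: geometric 6.1847 vs commanded 7.1334 ⇒ slack
i=3: geometric 8.7321 vs commanded 9.0775 ⇒ slack

2, 3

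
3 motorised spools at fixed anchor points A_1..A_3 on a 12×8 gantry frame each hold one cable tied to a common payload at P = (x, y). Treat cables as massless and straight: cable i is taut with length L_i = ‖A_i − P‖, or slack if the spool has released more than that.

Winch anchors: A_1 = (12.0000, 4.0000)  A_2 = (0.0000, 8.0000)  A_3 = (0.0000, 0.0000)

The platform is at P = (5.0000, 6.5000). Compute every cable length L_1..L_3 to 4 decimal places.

cable 1: Δx=7.0000, Δy=-2.5000; L_1 = √(Δx²+Δy²) = 7.4330
cable 2: Δx=-5.0000, Δy=1.5000; L_2 = √(Δx²+Δy²) = 5.2202
cable 3: Δx=-5.0000, Δy=-6.5000; L_3 = √(Δx²+Δy²) = 8.2006

(7.4330, 5.2202, 8.2006)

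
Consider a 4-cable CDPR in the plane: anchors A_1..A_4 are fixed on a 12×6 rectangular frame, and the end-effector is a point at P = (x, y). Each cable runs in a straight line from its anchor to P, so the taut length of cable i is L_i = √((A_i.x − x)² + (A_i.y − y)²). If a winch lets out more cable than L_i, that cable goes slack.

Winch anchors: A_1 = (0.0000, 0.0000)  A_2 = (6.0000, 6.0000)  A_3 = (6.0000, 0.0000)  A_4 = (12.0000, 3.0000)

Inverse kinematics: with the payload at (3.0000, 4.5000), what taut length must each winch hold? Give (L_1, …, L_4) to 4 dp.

L_1 = √((0.0000−3.0000)² + (0.0000−4.5000)²) = 5.4083
L_2 = √((6.0000−3.0000)² + (6.0000−4.5000)²) = 3.3541
L_3 = √((6.0000−3.0000)² + (0.0000−4.5000)²) = 5.4083
L_4 = √((12.0000−3.0000)² + (3.0000−4.5000)²) = 9.1241

(5.4083, 3.3541, 5.4083, 9.1241)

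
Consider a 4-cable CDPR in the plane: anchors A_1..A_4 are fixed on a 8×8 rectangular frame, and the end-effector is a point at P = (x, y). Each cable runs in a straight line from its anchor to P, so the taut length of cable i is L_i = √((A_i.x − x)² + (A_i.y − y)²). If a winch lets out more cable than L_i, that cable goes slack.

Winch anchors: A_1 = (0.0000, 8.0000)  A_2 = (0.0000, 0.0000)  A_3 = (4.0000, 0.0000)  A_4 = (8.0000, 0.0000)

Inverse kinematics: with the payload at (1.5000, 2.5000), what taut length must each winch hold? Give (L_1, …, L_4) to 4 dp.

(5.7009, 2.9155, 3.5355, 6.9642)

L_1 = √((0.0000−1.5000)² + (8.0000−2.5000)²) = 5.7009
L_2 = √((0.0000−1.5000)² + (0.0000−2.5000)²) = 2.9155
L_3 = √((4.0000−1.5000)² + (0.0000−2.5000)²) = 3.5355
L_4 = √((8.0000−1.5000)² + (0.0000−2.5000)²) = 6.9642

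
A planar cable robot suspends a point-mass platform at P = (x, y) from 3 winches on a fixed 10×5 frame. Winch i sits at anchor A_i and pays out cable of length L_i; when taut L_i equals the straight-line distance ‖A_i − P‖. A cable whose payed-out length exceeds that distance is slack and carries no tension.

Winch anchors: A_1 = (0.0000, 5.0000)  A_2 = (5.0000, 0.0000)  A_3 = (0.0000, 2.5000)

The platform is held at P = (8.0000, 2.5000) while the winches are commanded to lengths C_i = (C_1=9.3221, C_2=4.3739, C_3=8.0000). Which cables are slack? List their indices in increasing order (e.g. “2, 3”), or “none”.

1, 2

cable 1: √((-8.0000)²+(2.5000)²)=8.3815, C_1=9.3221: slack
cable 2: √((-3.0000)²+(-2.5000)²)=3.9051, C_2=4.3739: slack
cable 3: √((-8.0000)²+(0.0000)²)=8.0000, C_3=8.0000: taut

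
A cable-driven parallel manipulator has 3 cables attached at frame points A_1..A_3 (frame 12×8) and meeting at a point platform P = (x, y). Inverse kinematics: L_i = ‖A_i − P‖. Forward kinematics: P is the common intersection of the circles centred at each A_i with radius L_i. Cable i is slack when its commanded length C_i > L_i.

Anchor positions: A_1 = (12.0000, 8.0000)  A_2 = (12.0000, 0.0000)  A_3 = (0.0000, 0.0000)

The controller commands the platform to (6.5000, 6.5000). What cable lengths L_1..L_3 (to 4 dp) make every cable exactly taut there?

cable 1: Δx=5.5000, Δy=1.5000; L_1 = √(Δx²+Δy²) = 5.7009
cable 2: Δx=5.5000, Δy=-6.5000; L_2 = √(Δx²+Δy²) = 8.5147
cable 3: Δx=-6.5000, Δy=-6.5000; L_3 = √(Δx²+Δy²) = 9.1924

(5.7009, 8.5147, 9.1924)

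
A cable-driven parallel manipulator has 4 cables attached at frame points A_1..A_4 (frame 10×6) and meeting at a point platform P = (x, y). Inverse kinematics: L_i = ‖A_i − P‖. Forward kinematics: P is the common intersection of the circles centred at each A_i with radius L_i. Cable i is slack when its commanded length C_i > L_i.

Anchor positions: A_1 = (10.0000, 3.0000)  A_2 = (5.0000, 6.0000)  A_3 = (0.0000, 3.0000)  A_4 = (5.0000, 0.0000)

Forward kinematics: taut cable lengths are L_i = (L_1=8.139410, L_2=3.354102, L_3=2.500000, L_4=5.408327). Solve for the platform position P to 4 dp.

(2.0000, 4.5000)

each cable: (A_i−P)·(A_i−P) = L_i²; let c_i = ‖A_i‖²−L_i²
c_1 = 100.0000+9.0000−66.2500 = 42.7500
row 1: 10.0000x − 6.0000y = -7.0000  (c_2=49.7500)
row 2: 20.0000x + 0.0000y = 40.0000  (c_3=2.7500)
row 3: 10.0000x + 6.0000y = 47.0000  (c_4=-4.2500)
Cramer on rows 1–2 → x = 2.0000, y = 4.5000
check cable 4: ‖A_4−P‖² = 29.2500 ≈ L_4² = 29.2500 ✓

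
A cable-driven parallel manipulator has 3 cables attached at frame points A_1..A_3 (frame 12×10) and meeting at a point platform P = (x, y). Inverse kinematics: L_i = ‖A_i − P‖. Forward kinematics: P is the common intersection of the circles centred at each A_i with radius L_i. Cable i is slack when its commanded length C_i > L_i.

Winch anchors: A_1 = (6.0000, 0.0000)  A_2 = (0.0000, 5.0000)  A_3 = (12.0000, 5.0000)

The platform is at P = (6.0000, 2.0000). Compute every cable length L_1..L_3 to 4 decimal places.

L_1 = √((6.0000−6.0000)² + (0.0000−2.0000)²) = 2.0000
L_2 = √((0.0000−6.0000)² + (5.0000−2.0000)²) = 6.7082
L_3 = √((12.0000−6.0000)² + (5.0000−2.0000)²) = 6.7082

(2.0000, 6.7082, 6.7082)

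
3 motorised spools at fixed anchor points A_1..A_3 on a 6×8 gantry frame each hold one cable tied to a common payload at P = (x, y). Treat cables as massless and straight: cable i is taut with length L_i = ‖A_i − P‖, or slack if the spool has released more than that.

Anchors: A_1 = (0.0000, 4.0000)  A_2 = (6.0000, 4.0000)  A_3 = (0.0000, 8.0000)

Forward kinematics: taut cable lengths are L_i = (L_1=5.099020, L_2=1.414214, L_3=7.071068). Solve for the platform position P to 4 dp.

(5.0000, 3.0000)

expand ‖A_i−P‖²=L_i² and subtract eq 1 (q_i ≔ ‖A_i‖²−L_i²)
q_1 = 0.0000+16.0000−26.0000 = -10.0000
eq1−eq2 → [-12.0000  0.0000]·P = -60.0000
eq1−eq3 → [0.0000  -8.0000]·P = -24.0000
2×2 solve → P = (5.0000, 3.0000)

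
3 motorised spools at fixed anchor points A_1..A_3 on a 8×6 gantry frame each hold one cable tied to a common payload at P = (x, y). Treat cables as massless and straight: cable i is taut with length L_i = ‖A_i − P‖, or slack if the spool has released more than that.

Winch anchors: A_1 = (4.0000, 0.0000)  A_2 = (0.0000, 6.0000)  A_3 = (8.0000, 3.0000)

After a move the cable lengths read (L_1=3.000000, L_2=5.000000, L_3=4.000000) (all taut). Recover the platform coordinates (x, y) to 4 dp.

each cable: (A_i−P)·(A_i−P) = L_i²; let q_i = ‖A_i‖²−L_i²
q_1 = 16.0000+0.0000−9.0000 = 7.0000
row 1: 8.0000x − 12.0000y = -4.0000  (q_2=11.0000)
row 2: -8.0000x − 6.0000y = -50.0000  (q_3=57.0000)
Cramer on rows 1–2 → x = 4.0000, y = 3.0000

(4.0000, 3.0000)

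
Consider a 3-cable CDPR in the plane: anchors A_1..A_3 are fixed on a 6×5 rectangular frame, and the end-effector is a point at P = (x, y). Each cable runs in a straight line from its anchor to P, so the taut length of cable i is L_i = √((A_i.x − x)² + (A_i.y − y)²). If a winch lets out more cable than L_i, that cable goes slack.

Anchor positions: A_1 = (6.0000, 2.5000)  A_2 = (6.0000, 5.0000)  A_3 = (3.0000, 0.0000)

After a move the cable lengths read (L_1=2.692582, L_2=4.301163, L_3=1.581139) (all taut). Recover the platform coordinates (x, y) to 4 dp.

(3.5000, 1.5000)

each cable: (A_i−P)·(A_i−P) = L_i²; let q_i = ‖A_i‖²−L_i²
q_1 = 36.0000+6.2500−7.2500 = 35.0000
row 1: 0.0000x − 5.0000y = -7.5000  (q_2=42.5000)
row 2: 6.0000x + 5.0000y = 28.5000  (q_3=6.5000)
Cramer on rows 1–2 → x = 3.5000, y = 1.5000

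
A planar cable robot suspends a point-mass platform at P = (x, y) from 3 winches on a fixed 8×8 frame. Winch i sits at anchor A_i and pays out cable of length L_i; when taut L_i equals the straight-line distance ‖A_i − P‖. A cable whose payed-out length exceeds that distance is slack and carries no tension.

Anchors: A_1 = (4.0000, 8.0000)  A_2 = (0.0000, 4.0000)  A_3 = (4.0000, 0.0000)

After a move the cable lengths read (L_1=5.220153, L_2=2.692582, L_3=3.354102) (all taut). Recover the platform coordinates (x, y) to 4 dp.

(2.5000, 3.0000)

circle eqns → linear via eq_j − eq_1; set k_j = A_j·A_j − L_j²
k_1 = 16.0000+64.0000−27.2500 = 52.7500
8.0000·x + 8.0000·y = k_1−k_2 = 44.0000
0.0000·x + 16.0000·y = k_1−k_3 = 48.0000
solve first two rows → x=2.5000, y=3.0000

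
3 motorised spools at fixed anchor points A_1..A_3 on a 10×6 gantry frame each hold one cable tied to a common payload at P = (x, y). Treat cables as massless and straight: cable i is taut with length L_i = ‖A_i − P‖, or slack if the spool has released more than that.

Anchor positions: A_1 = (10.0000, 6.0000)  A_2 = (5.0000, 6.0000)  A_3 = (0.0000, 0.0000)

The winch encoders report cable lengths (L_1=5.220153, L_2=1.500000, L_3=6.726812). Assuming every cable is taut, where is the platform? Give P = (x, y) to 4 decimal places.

each cable: (A_i−P)·(A_i−P) = L_i²; let k_i = ‖A_i‖²−L_i²
k_1 = 100.0000+36.0000−27.2500 = 108.7500
row 1: 10.0000x + 0.0000y = 50.0000  (k_2=58.7500)
row 2: 20.0000x + 12.0000y = 154.0000  (k_3=-45.2500)
Cramer on rows 1–2 → x = 5.0000, y = 4.5000

(5.0000, 4.5000)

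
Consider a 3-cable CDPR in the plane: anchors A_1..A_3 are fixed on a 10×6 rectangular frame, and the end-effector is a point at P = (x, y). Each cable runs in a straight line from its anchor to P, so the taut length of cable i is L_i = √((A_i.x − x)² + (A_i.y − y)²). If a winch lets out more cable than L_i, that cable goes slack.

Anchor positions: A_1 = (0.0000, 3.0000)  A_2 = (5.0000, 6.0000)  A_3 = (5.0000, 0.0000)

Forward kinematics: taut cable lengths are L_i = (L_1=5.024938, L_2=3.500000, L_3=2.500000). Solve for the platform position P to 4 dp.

circle eqns → linear via eq_j − eq_1; set c_j = A_j·A_j − L_j²
c_1 = 0.0000+9.0000−25.2500 = -16.2500
-10.0000·x − 6.0000·y = c_1−c_2 = -65.0000
-10.0000·x + 6.0000·y = c_1−c_3 = -35.0000
solve first two rows → x=5.0000, y=2.5000

(5.0000, 2.5000)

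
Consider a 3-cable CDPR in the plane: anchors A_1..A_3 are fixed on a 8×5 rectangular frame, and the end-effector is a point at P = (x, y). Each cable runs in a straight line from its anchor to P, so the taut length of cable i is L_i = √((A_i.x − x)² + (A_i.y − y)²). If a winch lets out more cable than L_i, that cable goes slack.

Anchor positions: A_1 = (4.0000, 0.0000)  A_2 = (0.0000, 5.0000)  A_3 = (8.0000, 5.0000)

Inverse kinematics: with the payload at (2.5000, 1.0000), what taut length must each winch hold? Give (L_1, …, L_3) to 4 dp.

(1.8028, 4.7170, 6.8007)

L_1 = √((4.0000−2.5000)² + (0.0000−1.0000)²) = 1.8028
L_2 = √((0.0000−2.5000)² + (5.0000−1.0000)²) = 4.7170
L_3 = √((8.0000−2.5000)² + (5.0000−1.0000)²) = 6.8007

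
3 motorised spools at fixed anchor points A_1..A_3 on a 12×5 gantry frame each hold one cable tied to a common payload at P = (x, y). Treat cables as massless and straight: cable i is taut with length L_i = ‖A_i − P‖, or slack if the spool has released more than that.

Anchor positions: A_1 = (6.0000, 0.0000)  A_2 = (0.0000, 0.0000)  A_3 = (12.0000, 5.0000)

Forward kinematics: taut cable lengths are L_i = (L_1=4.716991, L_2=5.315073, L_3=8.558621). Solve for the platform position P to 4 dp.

each cable: (A_i−P)·(A_i−P) = L_i²; let q_i = ‖A_i‖²−L_i²
q_1 = 36.0000+0.0000−22.2500 = 13.7500
row 1: 12.0000x + 0.0000y = 42.0000  (q_2=-28.2500)
row 2: -12.0000x − 10.0000y = -82.0000  (q_3=95.7500)
Cramer on rows 1–2 → x = 3.5000, y = 4.0000

(3.5000, 4.0000)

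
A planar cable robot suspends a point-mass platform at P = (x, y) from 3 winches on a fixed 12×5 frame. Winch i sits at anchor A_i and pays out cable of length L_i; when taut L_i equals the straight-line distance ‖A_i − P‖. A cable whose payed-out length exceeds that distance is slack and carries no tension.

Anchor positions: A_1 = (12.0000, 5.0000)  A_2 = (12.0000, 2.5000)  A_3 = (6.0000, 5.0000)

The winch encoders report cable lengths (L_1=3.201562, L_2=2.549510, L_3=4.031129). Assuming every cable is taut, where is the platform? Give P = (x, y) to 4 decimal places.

each cable: (A_i−P)·(A_i−P) = L_i²; let k_i = ‖A_i‖²−L_i²
k_1 = 144.0000+25.0000−10.2500 = 158.7500
row 1: 0.0000x + 5.0000y = 15.0000  (k_2=143.7500)
row 2: 12.0000x + 0.0000y = 114.0000  (k_3=44.7500)
Cramer on rows 1–2 → x = 9.5000, y = 3.0000

(9.5000, 3.0000)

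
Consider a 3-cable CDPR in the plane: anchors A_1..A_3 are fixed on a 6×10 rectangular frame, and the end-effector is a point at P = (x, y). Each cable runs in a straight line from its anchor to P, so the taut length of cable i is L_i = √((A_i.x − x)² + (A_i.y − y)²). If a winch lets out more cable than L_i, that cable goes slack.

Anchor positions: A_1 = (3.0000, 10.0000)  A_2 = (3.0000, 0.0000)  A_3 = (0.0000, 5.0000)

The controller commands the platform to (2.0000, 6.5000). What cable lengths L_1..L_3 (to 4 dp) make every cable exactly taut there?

L_1: Δ = A_1−P = (1.0000, 3.5000) → ‖Δ‖ = √13.2500 = 3.6401
L_2: Δ = A_2−P = (1.0000, -6.5000) → ‖Δ‖ = √43.2500 = 6.5765
L_3: Δ = A_3−P = (-2.0000, -1.5000) → ‖Δ‖ = √6.2500 = 2.5000

(3.6401, 6.5765, 2.5000)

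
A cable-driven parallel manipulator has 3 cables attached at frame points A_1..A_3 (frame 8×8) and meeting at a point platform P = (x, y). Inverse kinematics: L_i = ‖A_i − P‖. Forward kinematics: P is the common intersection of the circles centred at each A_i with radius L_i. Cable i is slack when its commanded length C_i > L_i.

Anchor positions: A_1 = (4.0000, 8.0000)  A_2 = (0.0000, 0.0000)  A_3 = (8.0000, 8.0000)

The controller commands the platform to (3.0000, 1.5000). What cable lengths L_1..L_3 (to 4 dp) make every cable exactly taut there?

L_1 = √((4.0000−3.0000)² + (8.0000−1.5000)²) = 6.5765
L_2 = √((0.0000−3.0000)² + (0.0000−1.5000)²) = 3.3541
L_3 = √((8.0000−3.0000)² + (8.0000−1.5000)²) = 8.2006

(6.5765, 3.3541, 8.2006)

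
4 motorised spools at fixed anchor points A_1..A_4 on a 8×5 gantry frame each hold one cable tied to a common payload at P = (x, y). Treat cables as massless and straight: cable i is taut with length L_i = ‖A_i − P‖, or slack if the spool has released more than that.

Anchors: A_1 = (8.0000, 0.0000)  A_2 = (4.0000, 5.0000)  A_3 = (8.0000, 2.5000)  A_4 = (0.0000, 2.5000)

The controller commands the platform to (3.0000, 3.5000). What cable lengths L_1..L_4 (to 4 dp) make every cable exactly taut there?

(6.1033, 1.8028, 5.0990, 3.1623)

L_1 = √((8.0000−3.0000)² + (0.0000−3.5000)²) = 6.1033
L_2 = √((4.0000−3.0000)² + (5.0000−3.5000)²) = 1.8028
L_3 = √((8.0000−3.0000)² + (2.5000−3.5000)²) = 5.0990
L_4 = √((0.0000−3.0000)² + (2.5000−3.5000)²) = 3.1623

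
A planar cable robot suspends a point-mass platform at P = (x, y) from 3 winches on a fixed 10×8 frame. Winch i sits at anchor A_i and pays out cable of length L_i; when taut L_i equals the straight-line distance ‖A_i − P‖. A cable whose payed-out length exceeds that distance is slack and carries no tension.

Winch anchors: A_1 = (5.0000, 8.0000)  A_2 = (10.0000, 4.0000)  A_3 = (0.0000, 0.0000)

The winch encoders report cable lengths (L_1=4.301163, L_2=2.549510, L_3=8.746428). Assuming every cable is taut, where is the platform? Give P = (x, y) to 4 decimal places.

each cable: (A_i−P)·(A_i−P) = L_i²; let q_i = ‖A_i‖²−L_i²
q_1 = 25.0000+64.0000−18.5000 = 70.5000
row 1: -10.0000x + 8.0000y = -39.0000  (q_2=109.5000)
row 2: 10.0000x + 16.0000y = 147.0000  (q_3=-76.5000)
Cramer on rows 1–2 → x = 7.5000, y = 4.5000

(7.5000, 4.5000)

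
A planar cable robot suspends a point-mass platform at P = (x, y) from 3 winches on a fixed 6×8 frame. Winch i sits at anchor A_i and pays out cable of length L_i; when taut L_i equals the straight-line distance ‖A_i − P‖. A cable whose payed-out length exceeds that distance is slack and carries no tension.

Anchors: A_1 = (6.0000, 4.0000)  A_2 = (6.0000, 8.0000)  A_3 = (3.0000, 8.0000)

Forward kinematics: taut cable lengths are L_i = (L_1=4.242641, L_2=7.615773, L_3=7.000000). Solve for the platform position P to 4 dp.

each cable: (A_i−P)·(A_i−P) = L_i²; let c_i = ‖A_i‖²−L_i²
c_1 = 36.0000+16.0000−18.0000 = 34.0000
row 1: 0.0000x − 8.0000y = -8.0000  (c_2=42.0000)
row 2: 6.0000x − 8.0000y = 10.0000  (c_3=24.0000)
Cramer on rows 1–2 → x = 3.0000, y = 1.0000

(3.0000, 1.0000)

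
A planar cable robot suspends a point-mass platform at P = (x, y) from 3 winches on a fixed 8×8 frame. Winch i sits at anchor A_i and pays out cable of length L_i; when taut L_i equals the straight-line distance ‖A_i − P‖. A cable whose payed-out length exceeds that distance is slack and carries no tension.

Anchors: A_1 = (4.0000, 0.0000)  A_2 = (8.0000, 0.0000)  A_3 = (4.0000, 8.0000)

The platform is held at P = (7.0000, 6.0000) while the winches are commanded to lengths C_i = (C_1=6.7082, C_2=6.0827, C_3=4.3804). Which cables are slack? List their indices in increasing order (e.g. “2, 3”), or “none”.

cable 1: √((-3.0000)²+(-6.0000)²)=6.7082, C_1=6.7082: taut
cable 2: √((1.0000)²+(-6.0000)²)=6.0828, C_2=6.0827: taut
cable 3: √((-3.0000)²+(2.0000)²)=3.6056, C_3=4.3804: slack

3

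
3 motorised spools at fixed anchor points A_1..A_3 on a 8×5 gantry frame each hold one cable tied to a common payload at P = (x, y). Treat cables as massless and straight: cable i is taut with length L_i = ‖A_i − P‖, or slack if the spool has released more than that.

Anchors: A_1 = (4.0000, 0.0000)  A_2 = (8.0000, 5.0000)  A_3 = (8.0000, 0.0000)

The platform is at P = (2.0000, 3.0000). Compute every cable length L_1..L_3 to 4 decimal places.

(3.6056, 6.3246, 6.7082)

L_1: Δ = A_1−P = (2.0000, -3.0000) → ‖Δ‖ = √13.0000 = 3.6056
L_2: Δ = A_2−P = (6.0000, 2.0000) → ‖Δ‖ = √40.0000 = 6.3246
L_3: Δ = A_3−P = (6.0000, -3.0000) → ‖Δ‖ = √45.0000 = 6.7082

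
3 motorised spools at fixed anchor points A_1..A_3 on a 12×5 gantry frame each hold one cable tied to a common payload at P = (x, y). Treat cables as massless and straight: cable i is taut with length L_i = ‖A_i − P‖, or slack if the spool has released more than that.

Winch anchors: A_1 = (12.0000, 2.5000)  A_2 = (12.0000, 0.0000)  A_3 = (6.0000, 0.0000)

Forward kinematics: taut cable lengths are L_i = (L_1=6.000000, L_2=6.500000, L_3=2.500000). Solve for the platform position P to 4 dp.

(6.0000, 2.5000)

each cable: (A_i−P)·(A_i−P) = L_i²; let k_i = ‖A_i‖²−L_i²
k_1 = 144.0000+6.2500−36.0000 = 114.2500
row 1: 0.0000x + 5.0000y = 12.5000  (k_2=101.7500)
row 2: 12.0000x + 5.0000y = 84.5000  (k_3=29.7500)
Cramer on rows 1–2 → x = 6.0000, y = 2.5000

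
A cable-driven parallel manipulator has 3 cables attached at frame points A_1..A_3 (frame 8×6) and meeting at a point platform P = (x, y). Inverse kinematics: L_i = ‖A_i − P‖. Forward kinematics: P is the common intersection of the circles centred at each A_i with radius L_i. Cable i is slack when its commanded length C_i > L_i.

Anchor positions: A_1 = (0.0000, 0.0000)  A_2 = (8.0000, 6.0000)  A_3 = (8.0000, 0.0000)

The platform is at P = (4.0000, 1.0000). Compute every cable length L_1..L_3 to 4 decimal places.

L_1: Δ = A_1−P = (-4.0000, -1.0000) → ‖Δ‖ = √17.0000 = 4.1231
L_2: Δ = A_2−P = (4.0000, 5.0000) → ‖Δ‖ = √41.0000 = 6.4031
L_3: Δ = A_3−P = (4.0000, -1.0000) → ‖Δ‖ = √17.0000 = 4.1231

(4.1231, 6.4031, 4.1231)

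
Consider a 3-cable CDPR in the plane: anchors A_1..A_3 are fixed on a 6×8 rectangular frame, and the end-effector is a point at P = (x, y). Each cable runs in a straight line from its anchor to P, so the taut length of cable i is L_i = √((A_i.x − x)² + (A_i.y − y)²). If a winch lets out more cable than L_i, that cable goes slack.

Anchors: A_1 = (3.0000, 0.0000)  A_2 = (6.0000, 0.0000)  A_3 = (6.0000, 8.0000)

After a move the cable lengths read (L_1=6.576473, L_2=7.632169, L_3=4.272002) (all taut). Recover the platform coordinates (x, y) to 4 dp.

(2.0000, 6.5000)

circle eqns → linear via eq_j − eq_1; set c_j = A_j·A_j − L_j²
c_1 = 9.0000+0.0000−43.2500 = -34.2500
-6.0000·x + 0.0000·y = c_1−c_2 = -12.0000
-6.0000·x − 16.0000·y = c_1−c_3 = -116.0000
solve first two rows → x=2.0000, y=6.5000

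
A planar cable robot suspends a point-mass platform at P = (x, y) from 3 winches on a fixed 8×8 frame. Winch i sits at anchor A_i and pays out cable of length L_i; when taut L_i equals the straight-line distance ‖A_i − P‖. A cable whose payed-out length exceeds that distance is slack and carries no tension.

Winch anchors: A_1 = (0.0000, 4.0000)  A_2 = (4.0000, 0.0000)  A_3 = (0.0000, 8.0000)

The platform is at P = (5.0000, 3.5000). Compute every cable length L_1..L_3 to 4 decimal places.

L_1: Δ = A_1−P = (-5.0000, 0.5000) → ‖Δ‖ = √25.2500 = 5.0249
L_2: Δ = A_2−P = (-1.0000, -3.5000) → ‖Δ‖ = √13.2500 = 3.6401
L_3: Δ = A_3−P = (-5.0000, 4.5000) → ‖Δ‖ = √45.2500 = 6.7268

(5.0249, 3.6401, 6.7268)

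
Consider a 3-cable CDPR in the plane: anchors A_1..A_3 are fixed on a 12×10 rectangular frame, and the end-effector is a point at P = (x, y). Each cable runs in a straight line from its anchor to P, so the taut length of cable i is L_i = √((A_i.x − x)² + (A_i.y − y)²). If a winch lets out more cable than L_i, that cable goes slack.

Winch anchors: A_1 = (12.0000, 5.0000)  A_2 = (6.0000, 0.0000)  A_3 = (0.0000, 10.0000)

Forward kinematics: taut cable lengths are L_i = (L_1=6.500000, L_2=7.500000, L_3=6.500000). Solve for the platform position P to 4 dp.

(6.0000, 7.5000)

circle eqns → linear via eq_j − eq_1; set k_j = A_j·A_j − L_j²
k_1 = 144.0000+25.0000−42.2500 = 126.7500
12.0000·x + 10.0000·y = k_1−k_2 = 147.0000
24.0000·x − 10.0000·y = k_1−k_3 = 69.0000
solve first two rows → x=6.0000, y=7.5000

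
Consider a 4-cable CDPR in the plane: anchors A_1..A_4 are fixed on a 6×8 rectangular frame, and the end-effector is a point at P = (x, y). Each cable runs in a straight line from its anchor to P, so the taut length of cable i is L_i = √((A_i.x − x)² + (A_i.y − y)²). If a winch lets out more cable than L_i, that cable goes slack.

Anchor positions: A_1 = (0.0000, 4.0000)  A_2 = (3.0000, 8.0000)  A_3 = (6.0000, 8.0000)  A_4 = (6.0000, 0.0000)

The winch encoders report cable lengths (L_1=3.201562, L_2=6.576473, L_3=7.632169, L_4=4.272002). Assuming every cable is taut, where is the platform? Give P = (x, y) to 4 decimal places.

each cable: (A_i−P)·(A_i−P) = L_i²; let k_i = ‖A_i‖²−L_i²
k_1 = 0.0000+16.0000−10.2500 = 5.7500
row 1: -6.0000x − 8.0000y = -24.0000  (k_2=29.7500)
row 2: -12.0000x − 8.0000y = -36.0000  (k_3=41.7500)
row 3: -12.0000x + 8.0000y = -12.0000  (k_4=17.7500)
Cramer on rows 1–2 → x = 2.0000, y = 1.5000
check cable 4: ‖A_4−P‖² = 18.2500 ≈ L_4² = 18.2500 ✓

(2.0000, 1.5000)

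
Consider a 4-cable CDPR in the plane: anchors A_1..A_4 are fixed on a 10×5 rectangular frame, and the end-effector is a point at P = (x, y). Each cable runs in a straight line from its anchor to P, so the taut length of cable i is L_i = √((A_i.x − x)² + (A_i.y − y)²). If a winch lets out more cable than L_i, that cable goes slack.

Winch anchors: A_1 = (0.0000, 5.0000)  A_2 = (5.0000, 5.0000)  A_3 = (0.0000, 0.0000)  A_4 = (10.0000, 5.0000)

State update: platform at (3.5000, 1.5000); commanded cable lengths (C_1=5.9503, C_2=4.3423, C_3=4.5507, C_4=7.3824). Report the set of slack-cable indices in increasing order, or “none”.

cable 1: √((-3.5000)²+(3.5000)²)=4.9497, C_1=5.9503: slack
cable 2: √((1.5000)²+(3.5000)²)=3.8079, C_2=4.3423: slack
cable 3: √((-3.5000)²+(-1.5000)²)=3.8079, C_3=4.5507: slack
cable 4: √((6.5000)²+(3.5000)²)=7.3824, C_4=7.3824: taut

1, 2, 3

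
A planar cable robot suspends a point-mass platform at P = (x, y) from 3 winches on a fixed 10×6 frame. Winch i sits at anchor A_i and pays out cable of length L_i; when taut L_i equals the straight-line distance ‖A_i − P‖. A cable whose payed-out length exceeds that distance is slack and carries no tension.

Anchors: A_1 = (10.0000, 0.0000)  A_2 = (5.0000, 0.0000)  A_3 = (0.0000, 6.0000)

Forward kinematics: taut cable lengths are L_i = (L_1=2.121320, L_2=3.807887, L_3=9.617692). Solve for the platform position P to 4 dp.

(8.5000, 1.5000)

each cable: (A_i−P)·(A_i−P) = L_i²; let c_i = ‖A_i‖²−L_i²
c_1 = 100.0000+0.0000−4.5000 = 95.5000
row 1: 10.0000x + 0.0000y = 85.0000  (c_2=10.5000)
row 2: 20.0000x − 12.0000y = 152.0000  (c_3=-56.5000)
Cramer on rows 1–2 → x = 8.5000, y = 1.5000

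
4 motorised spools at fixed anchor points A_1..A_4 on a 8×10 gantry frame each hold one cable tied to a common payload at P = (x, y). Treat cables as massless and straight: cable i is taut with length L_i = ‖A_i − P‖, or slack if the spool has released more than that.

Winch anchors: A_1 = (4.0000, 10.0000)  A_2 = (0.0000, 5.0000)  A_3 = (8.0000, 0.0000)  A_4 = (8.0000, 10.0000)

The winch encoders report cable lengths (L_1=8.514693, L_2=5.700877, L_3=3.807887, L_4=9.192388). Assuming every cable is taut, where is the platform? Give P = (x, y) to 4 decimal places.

(4.5000, 1.5000)

circle eqns → linear via eq_j − eq_1; set q_j = A_j·A_j − L_j²
q_1 = 16.0000+100.0000−72.5000 = 43.5000
8.0000·x + 10.0000·y = q_1−q_2 = 51.0000
-8.0000·x + 20.0000·y = q_1−q_3 = -6.0000
-8.0000·x + 0.0000·y = q_1−q_4 = -36.0000
solve first two rows → x=4.5000, y=1.5000
check cable 4: ‖A_4−P‖² = 84.5000 ≈ L_4² = 84.5000 ✓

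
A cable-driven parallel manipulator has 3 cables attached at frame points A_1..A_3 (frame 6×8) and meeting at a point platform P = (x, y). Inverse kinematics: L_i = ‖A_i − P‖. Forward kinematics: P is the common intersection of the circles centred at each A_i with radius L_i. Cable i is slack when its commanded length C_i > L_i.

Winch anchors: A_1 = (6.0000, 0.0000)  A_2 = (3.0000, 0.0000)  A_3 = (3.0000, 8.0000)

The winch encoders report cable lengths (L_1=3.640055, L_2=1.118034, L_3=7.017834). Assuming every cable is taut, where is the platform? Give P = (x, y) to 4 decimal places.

(2.5000, 1.0000)

each cable: (A_i−P)·(A_i−P) = L_i²; let k_i = ‖A_i‖²−L_i²
k_1 = 36.0000+0.0000−13.2500 = 22.7500
row 1: 6.0000x + 0.0000y = 15.0000  (k_2=7.7500)
row 2: 6.0000x − 16.0000y = -1.0000  (k_3=23.7500)
Cramer on rows 1–2 → x = 2.5000, y = 1.0000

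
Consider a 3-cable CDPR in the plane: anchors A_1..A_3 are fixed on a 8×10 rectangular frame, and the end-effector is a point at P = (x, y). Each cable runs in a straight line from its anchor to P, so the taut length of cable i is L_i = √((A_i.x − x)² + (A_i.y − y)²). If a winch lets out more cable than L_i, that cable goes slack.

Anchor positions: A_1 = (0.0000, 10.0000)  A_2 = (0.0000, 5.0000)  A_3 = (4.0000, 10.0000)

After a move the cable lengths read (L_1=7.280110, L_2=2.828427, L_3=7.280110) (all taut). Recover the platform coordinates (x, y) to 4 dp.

circle eqns → linear via eq_j − eq_1; set q_j = A_j·A_j − L_j²
q_1 = 0.0000+100.0000−53.0000 = 47.0000
0.0000·x + 10.0000·y = q_1−q_2 = 30.0000
-8.0000·x + 0.0000·y = q_1−q_3 = -16.0000
solve first two rows → x=2.0000, y=3.0000

(2.0000, 3.0000)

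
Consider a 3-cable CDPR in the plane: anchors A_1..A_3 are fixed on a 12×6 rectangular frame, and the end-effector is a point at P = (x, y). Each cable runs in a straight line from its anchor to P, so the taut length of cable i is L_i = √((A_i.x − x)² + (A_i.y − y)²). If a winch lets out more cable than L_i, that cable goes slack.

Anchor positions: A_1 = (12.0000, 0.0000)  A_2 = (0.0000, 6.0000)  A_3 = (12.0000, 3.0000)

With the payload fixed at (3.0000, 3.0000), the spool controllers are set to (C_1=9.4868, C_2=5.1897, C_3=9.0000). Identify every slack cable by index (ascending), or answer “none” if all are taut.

cable 1: √((9.0000)²+(-3.0000)²)=9.4868, C_1=9.4868: taut
cable 2: √((-3.0000)²+(3.0000)²)=4.2426, C_2=5.1897: slack
cable 3: √((9.0000)²+(0.0000)²)=9.0000, C_3=9.0000: taut

2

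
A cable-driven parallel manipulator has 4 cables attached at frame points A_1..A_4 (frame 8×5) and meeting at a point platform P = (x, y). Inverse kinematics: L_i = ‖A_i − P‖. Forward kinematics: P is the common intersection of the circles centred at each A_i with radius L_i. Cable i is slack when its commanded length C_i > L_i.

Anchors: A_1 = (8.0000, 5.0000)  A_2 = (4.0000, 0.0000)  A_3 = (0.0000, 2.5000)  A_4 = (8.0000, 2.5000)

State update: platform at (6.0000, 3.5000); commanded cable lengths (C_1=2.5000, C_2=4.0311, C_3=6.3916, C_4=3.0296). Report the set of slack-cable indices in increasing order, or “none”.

i=1: geometric 2.5000 vs commanded 2.5000 ⇒ taut
i=2: geometric 4.0311 vs commanded 4.0311 ⇒ taut
i=3: geometric 6.0828 vs commanded 6.3916 ⇒ slack
i=4: geometric 2.2361 vs commanded 3.0296 ⇒ slack

3, 4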